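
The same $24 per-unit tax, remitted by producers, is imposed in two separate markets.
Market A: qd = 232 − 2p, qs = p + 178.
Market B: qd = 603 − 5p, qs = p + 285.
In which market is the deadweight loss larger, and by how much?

Market A: pre-tax p* = $18, q* = 196; post-tax q = 180; deadweight loss = $192.
Market B: pre-tax p* = $53, q* = 338; post-tax q = 318; deadweight loss = $240.
Difference: $192 vs $240 → market B is larger by $48.

Market B, by $48.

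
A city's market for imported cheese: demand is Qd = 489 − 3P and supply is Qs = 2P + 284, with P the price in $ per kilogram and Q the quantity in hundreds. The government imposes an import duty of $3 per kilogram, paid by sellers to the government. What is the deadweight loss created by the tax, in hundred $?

Without the tax, 489 − 3P = 2P + 284 gives 5P = 205, so P* = $41 and Q* = 366.
With the tax collected from sellers, supply shifts: Qs = 2(P − 3) + 284.
Solving gives Q = 362.4 with buyers paying $42.2 and sellers receiving $39.2 (the $3 wedge).
Quantity falls by |ΔQ| = |366 − 362.4| = 3.6.
DWL = ½ · t · |ΔQ| = ½ · 3 · 3.6 = $5.4.

Deadweight loss = $5.4 hundred.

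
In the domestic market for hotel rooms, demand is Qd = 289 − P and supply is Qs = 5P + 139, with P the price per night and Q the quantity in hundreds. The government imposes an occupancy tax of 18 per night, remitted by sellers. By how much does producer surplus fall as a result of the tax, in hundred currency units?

Before the tax: set 289 − P = 5P + 139 → P* = 25, Q* = 264.
With the tax collected from sellers, supply shifts: Qs = 5(P − 18) + 139.
New equilibrium: buyers pay 40, sellers receive 22, Q = 249. (Wedge: Pb − Ps = 18.)
ΔPS is the trapezoid between Q = 249 and Q = 264 of height 3: ½ · (264 + 249) · 3 = 769.5.

Producer surplus falls by 769.5 hundred.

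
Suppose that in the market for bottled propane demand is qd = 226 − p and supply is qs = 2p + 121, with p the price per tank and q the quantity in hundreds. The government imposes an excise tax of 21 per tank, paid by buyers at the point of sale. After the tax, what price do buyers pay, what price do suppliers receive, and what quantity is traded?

Buyers pay 49; suppliers receive 28; quantity = 177.

Without the tax, 226 − p = 2p + 121 gives 3p = 105, so p* = 35 and q* = 191.
With the tax collected from buyers, demand (in seller-price terms) shifts: qd = 226 − (p + 21).
New equilibrium: buyers pay 49, suppliers receive 28, q = 177. (Wedge: pb − ps = 21.)
The less price-elastic side of the market bears the larger share of a per-unit tax.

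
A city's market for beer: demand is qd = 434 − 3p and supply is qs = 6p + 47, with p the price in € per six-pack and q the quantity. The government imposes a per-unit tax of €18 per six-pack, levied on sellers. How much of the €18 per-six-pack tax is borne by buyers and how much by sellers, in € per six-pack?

Buyers bear €12 per six-pack; sellers bear €6 per six-pack.

Before the tax: set 434 − 3p = 6p + 47 → p* = €43, q* = 305.
With the tax collected from sellers, supply shifts: qs = 6(p − 18) + 47.
New equilibrium: buyers pay €55, sellers receive €37, q = 269. (Wedge: pb − ps = 18.)
Burden on buyers: €12; on sellers: €6. (They sum to €18.)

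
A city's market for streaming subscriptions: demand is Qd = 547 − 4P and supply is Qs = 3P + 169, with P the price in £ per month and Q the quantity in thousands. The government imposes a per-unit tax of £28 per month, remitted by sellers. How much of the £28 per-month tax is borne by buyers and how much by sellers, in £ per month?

Before the tax: set 547 − 4P = 3P + 169 → P* = £54, Q* = 331.
With the tax collected from sellers, supply shifts: Qs = 3(P − 28) + 169.
New equilibrium: buyers pay £66, sellers receive £38, Q = 283. (Wedge: Pb − Ps = 28.)
Burden on buyers: £12; on sellers: £16. (They sum to £28.)

Buyers bear £12 per month; sellers bear £16 per month.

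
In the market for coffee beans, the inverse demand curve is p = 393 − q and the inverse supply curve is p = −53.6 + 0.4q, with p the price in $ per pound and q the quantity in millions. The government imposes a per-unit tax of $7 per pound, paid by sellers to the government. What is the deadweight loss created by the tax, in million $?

Rewrite in direct form: qd = 393 − p and qs = 2.5p + 134.
Before the tax: set 393 − p = 2.5p + 134 → p* = $74, q* = 319.
With the tax collected from sellers, supply shifts: qs = 2.5(p − 7) + 134.
New equilibrium: consumers pay $79, sellers receive $72, q = 314. (Wedge: pb − ps = 7.)
Quantity falls by |ΔQ| = |319 − 314| = 5.
DWL = ½ · t · |ΔQ| = ½ · 7 · 5 = $17.5.

Deadweight loss = $17.5 million.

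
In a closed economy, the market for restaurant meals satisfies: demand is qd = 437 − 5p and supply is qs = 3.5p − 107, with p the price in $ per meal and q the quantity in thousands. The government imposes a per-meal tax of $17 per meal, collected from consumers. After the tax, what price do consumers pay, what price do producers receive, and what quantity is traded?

Without the tax, 437 − 5p = 3.5p − 107 gives 8.5p = 544, so p* = $64 and q* = 117.
With the tax collected from consumers, demand (in seller-price terms) shifts: qd = 437 − 5(p + 17).
Solving gives q = 82 with consumers paying $71 and producers receiving $54 (the $17 wedge).
The less price-elastic side of the market bears the larger share of a per-unit tax.

Consumers pay $71; producers receive $54; quantity = 82.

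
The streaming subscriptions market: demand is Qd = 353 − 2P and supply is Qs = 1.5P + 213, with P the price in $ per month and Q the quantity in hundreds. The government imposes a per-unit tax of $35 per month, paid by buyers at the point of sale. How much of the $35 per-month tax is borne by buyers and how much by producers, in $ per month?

Before the tax: set 353 − 2P = 1.5P + 213 → P* = $40, Q* = 273.
With the tax collected from buyers, demand (in seller-price terms) shifts: Qd = 353 − 2(P + 35).
Solving gives Q = 243 with buyers paying $55 and producers receiving $20 (the $35 wedge).
Burden on buyers: $15; on producers: $20. (They sum to $35.)

Buyers bear $15 per month; producers bear $20 per month.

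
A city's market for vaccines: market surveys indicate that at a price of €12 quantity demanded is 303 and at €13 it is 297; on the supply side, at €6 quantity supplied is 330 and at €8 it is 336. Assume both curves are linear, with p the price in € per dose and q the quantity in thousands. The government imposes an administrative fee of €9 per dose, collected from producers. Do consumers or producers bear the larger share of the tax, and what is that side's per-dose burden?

Producers bear the larger share: €6 per dose.

Demand slope: (297 − 303)/(13 − 12) = -6, so qd = 375 − 6p.
Supply slope: (336 − 330)/(8 − 6) = 3, so qs = 3p + 312.
Before the tax: set 375 − 6p = 3p + 312 → p* = €7, q* = 333.
With the tax collected from producers, supply shifts: qs = 3(p − 9) + 312.
Solving gives q = 315 with consumers paying €10 and producers receiving €1 (the €9 wedge).
Per-dose burden: consumers €3, producers €6.
Producers take the larger share because supply is less price-elastic here (demand slope 6 vs supply slope 3).
The less price-elastic side of the market bears the larger share of a per-unit tax.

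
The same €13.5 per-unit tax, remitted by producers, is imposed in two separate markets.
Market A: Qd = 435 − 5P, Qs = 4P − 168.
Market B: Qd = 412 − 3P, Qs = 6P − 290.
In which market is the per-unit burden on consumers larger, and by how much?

Market A: pre-tax P* = €67, Q* = 100; post-tax Q = 70; per-unit burden on consumers = €6.
Market B: pre-tax P* = €78, Q* = 178; post-tax Q = 151; per-unit burden on consumers = €9.
Difference: €6 vs €9 → market B is larger by €3.

Market B, by €3.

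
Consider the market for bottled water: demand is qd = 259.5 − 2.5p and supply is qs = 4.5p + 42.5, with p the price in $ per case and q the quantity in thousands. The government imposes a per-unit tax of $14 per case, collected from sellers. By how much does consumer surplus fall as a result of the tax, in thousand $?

Without the tax, 259.5 − 2.5p = 4.5p + 42.5 gives 7p = 217, so p* = $31 and q* = 182.
With the tax collected from sellers, supply shifts: qs = 4.5(p − 14) + 42.5.
Solving gives q = 159.5 with buyers paying $40 and sellers receiving $26 (the $14 wedge).
ΔCS is the trapezoid between Q = 159.5 and Q = 182 of height $9: ½ · (182 + 159.5) · 9 = $1536.75.

Consumer surplus falls by $1536.75 thousand.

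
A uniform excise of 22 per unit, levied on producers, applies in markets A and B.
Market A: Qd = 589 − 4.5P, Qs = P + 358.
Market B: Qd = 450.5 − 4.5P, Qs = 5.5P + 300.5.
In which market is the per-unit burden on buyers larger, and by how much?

Market A: pre-tax P* = 42, Q* = 400; post-tax Q = 382; per-unit burden on buyers = 4.
Market B: pre-tax P* = 15, Q* = 383; post-tax Q = 328.55; per-unit burden on buyers = 12.1.
Difference: 4 vs 12.1 → market B is larger by 8.1.

Market B, by 8.1.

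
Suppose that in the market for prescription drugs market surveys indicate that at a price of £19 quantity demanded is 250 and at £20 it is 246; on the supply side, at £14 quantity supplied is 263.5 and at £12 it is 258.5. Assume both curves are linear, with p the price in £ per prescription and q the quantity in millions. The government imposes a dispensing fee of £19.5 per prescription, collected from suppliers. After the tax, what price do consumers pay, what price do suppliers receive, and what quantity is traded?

Consumers pay £22.5; suppliers receive £3; quantity = 236.

Demand slope: (246 − 250)/(20 − 19) = -4, so qd = 326 − 4p.
Supply slope: (258.5 − 263.5)/(12 − 14) = 2.5, so qs = 2.5p + 228.5.
Before the tax: set 326 − 4p = 2.5p + 228.5 → p* = £15, q* = 266.
With the tax collected from suppliers, supply shifts: qs = 2.5(p − 19.5) + 228.5.
Solving gives q = 236 with consumers paying £22.5 and suppliers receiving £3 (the £19.5 wedge).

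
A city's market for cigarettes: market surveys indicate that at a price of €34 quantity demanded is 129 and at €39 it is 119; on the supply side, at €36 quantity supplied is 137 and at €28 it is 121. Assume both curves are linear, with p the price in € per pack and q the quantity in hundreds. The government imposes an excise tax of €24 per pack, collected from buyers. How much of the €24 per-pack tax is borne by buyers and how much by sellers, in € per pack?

Demand slope: (119 − 129)/(39 − 34) = -2, so qd = 197 − 2p.
Supply slope: (121 − 137)/(28 − 36) = 2, so qs = 2p + 65.
Before the tax: set 197 − 2p = 2p + 65 → p* = €33, q* = 131.
With the tax collected from buyers, demand (in seller-price terms) shifts: qd = 197 − 2(p + 24).
New equilibrium: buyers pay €45, sellers receive €21, q = 107. (Wedge: pb − ps = 24.)
Burden on buyers: €12; on sellers: €12. (They sum to €24.)
The less price-elastic side of the market bears the larger share of a per-unit tax.

Buyers bear €12 per pack; sellers bear €12 per pack.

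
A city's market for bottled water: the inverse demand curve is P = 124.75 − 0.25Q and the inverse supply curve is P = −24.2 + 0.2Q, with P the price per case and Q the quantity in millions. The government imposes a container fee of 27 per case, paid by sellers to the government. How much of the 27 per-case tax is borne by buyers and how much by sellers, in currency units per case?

Buyers bear 15 per case; sellers bear 12 per case.

Inverting to Q(P) form: Qd = 499 − 4P; Qs = 5P + 121.
Before the tax: set 499 − 4P = 5P + 121 → P* = 42, Q* = 331.
With the tax collected from sellers, supply shifts: Qs = 5(P − 27) + 121.
New equilibrium: buyers pay 57, sellers receive 30, Q = 271. (Wedge: Pb − Ps = 27.)
Burden on buyers: 15; on sellers: 12. (They sum to 27.)
The less price-elastic side of the market bears the larger share of a per-unit tax.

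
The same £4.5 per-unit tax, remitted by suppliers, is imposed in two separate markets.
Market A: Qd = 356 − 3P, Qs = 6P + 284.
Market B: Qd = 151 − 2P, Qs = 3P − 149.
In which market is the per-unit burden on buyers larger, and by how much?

Market A: pre-tax P* = £8, Q* = 332; post-tax Q = 323; per-unit burden on buyers = £3.
Market B: pre-tax P* = £60, Q* = 31; post-tax Q = 25.6; per-unit burden on buyers = £2.7.
Difference: £3 vs £2.7 → market A is larger by £0.3.

Market A, by £0.3.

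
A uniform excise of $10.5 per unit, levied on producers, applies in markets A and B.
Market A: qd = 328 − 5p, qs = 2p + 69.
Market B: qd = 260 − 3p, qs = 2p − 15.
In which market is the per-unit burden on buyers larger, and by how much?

Market B, by $1.2.

Market A: pre-tax p* = $37, q* = 143; post-tax q = 128; per-unit burden on buyers = $3.
Market B: pre-tax p* = $55, q* = 95; post-tax q = 82.4; per-unit burden on buyers = $4.2.
Difference: $3 vs $4.2 → market B is larger by $1.2.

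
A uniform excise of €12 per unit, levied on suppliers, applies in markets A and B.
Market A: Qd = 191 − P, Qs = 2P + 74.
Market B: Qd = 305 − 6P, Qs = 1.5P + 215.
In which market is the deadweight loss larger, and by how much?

Market B, by €38.4.

Market A: pre-tax P* = €39, Q* = 152; post-tax Q = 144; deadweight loss = €48.
Market B: pre-tax P* = €12, Q* = 233; post-tax Q = 218.6; deadweight loss = €86.4.
Difference: €48 vs €86.4 → market B is larger by €38.4.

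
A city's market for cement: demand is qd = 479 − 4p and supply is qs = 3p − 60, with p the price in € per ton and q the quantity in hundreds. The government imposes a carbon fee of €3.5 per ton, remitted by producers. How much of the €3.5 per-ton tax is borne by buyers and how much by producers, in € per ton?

Buyers bear €1.5 per ton; producers bear €2 per ton.

Without the tax, 479 − 4p = 3p − 60 gives 7p = 539, so p* = €77 and q* = 171.
With the tax collected from producers, supply shifts: qs = 3(p − 3.5) − 60.
New equilibrium: buyers pay €78.5, producers receive €75, q = 165. (Wedge: pb − ps = 3.5.)
Burden on buyers: €1.5; on producers: €2. (They sum to €3.5.)
The less price-elastic side of the market bears the larger share of a per-unit tax.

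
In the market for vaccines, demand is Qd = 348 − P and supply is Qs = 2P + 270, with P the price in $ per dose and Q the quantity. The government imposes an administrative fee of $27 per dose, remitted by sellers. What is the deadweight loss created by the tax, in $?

Before the tax: set 348 − P = 2P + 270 → P* = $26, Q* = 322.
With the tax collected from sellers, supply shifts: Qs = 2(P − 27) + 270.
Solving gives Q = 304 with buyers paying $44 and sellers receiving $17 (the $27 wedge).
Quantity falls by |ΔQ| = |322 − 304| = 18.
DWL = ½ · t · |ΔQ| = ½ · 27 · 18 = $243.

Deadweight loss = $243.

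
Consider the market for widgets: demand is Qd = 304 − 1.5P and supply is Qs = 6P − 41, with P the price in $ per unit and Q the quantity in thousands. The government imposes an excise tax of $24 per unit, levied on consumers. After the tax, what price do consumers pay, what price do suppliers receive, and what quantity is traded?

Consumers pay $65.2; suppliers receive $41.2; quantity = 206.2.

Before the tax: set 304 − 1.5P = 6P − 41 → P* = $46, Q* = 235.
With the tax collected from consumers, demand (in seller-price terms) shifts: Qd = 304 − 1.5(P + 24).
Solving gives Q = 206.2 with consumers paying $65.2 and suppliers receiving $41.2 (the $24 wedge).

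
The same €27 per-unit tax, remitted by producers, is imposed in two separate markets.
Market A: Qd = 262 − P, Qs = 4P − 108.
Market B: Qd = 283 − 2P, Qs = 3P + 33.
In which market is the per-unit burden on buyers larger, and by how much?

Market A: pre-tax P* = €74, Q* = 188; post-tax Q = 166.4; per-unit burden on buyers = €21.6.
Market B: pre-tax P* = €50, Q* = 183; post-tax Q = 150.6; per-unit burden on buyers = €16.2.
Difference: €21.6 vs €16.2 → market A is larger by €5.4.

Market A, by €5.4.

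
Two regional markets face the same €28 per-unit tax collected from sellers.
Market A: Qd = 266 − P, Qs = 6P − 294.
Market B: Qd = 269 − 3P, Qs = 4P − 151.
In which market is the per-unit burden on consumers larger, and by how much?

Market A, by €8.

Market A: pre-tax P* = €80, Q* = 186; post-tax Q = 162; per-unit burden on consumers = €24.
Market B: pre-tax P* = €60, Q* = 89; post-tax Q = 41; per-unit burden on consumers = €16.
Difference: €24 vs €16 → market A is larger by €8.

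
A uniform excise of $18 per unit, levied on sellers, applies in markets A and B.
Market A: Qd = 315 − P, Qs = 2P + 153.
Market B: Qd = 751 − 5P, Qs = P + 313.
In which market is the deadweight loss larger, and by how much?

Market B, by $27.

Market A: pre-tax P* = $54, Q* = 261; post-tax Q = 249; deadweight loss = $108.
Market B: pre-tax P* = $73, Q* = 386; post-tax Q = 371; deadweight loss = $135.
Difference: $108 vs $135 → market B is larger by $27.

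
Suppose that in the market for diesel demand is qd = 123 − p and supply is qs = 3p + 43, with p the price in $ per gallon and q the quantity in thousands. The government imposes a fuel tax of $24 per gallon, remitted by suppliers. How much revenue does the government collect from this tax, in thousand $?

Without the tax, 123 − p = 3p + 43 gives 4p = 80, so p* = $20 and q* = 103.
With the tax collected from suppliers, supply shifts: qs = 3(p − 24) + 43.
New equilibrium: buyers pay $38, suppliers receive $14, q = 85. (Wedge: pb − ps = 24.)
Revenue = t · Q = 24 · 85 = $2040.

Tax revenue = $2040 thousand.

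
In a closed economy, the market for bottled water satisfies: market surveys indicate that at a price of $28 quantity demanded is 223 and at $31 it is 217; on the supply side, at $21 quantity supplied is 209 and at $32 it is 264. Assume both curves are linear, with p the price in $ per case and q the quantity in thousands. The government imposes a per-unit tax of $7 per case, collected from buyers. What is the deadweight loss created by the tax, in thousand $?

Deadweight loss = $35 thousand.

Demand slope: (217 − 223)/(31 − 28) = -2, so qd = 279 − 2p.
Supply slope: (264 − 209)/(32 − 21) = 5, so qs = 5p + 104.
Without the tax, 279 − 2p = 5p + 104 gives 7p = 175, so p* = $25 and q* = 229.
With the tax collected from buyers, demand (in seller-price terms) shifts: qd = 279 − 2(p + 7).
Solving gives q = 219 with buyers paying $30 and producers receiving $23 (the $7 wedge).
Quantity falls by |ΔQ| = |229 − 219| = 10.
DWL = ½ · t · |ΔQ| = ½ · 7 · 10 = $35.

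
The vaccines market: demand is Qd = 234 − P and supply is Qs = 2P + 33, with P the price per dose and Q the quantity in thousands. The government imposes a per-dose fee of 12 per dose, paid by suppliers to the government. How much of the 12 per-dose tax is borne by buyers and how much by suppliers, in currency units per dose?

Buyers bear 8 per dose; suppliers bear 4 per dose.

Before the tax: set 234 − P = 2P + 33 → P* = 67, Q* = 167.
With the tax collected from suppliers, supply shifts: Qs = 2(P − 12) + 33.
New equilibrium: buyers pay 75, suppliers receive 63, Q = 159. (Wedge: Pb − Ps = 12.)
Burden on buyers: 8; on suppliers: 4. (They sum to 12.)
The less price-elastic side of the market bears the larger share of a per-unit tax.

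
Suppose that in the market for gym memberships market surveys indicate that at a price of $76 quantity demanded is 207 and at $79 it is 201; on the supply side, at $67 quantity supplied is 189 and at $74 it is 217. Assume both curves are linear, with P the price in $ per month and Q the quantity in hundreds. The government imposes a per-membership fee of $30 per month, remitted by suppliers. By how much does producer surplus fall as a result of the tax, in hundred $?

Demand slope: (201 − 207)/(79 − 76) = -2, so Qd = 359 − 2P.
Supply slope: (217 − 189)/(74 − 67) = 4, so Qs = 4P − 79.
Without the tax, 359 − 2P = 4P − 79 gives 6P = 438, so P* = $73 and Q* = 213.
With the tax collected from suppliers, supply shifts: Qs = 4(P − 30) − 79.
Solving gives Q = 173 with buyers paying $93 and suppliers receiving $63 (the $30 wedge).
ΔPS is the trapezoid between Q = 173 and Q = 213 of height $10: ½ · (213 + 173) · 10 = $1930.

Producer surplus falls by $1930 hundred.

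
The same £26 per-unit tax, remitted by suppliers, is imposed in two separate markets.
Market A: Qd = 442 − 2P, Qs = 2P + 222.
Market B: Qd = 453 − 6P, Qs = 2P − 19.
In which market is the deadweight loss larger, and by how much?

Market B, by £169.

Market A: pre-tax P* = £55, Q* = 332; post-tax Q = 306; deadweight loss = £338.
Market B: pre-tax P* = £59, Q* = 99; post-tax Q = 60; deadweight loss = £507.
Difference: £338 vs £507 → market B is larger by £169.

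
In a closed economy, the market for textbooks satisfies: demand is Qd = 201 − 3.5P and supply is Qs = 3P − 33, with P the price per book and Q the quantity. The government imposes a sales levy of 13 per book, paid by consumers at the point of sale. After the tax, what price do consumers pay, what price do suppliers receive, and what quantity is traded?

Without the tax, 201 − 3.5P = 3P − 33 gives 6.5P = 234, so P* = 36 and Q* = 75.
With the tax collected from consumers, demand (in seller-price terms) shifts: Qd = 201 − 3.5(P + 13).
Solving gives Q = 54 with consumers paying 42 and suppliers receiving 29 (the 13 wedge).
The less price-elastic side of the market bears the larger share of a per-unit tax.

Consumers pay 42; suppliers receive 29; quantity = 54.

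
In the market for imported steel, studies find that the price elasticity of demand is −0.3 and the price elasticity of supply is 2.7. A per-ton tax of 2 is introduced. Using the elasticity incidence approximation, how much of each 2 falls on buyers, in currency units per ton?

Buyers bear ≈ 1.8 per ton.

Incidence ratio: buyers' share ≈ εs / (εs + |εd|) = 2.7 / (2.7 + 0.3) = 0.9.
So buyers bear ≈ 0.9 × 2 = 1.8; suppliers bear 0.2.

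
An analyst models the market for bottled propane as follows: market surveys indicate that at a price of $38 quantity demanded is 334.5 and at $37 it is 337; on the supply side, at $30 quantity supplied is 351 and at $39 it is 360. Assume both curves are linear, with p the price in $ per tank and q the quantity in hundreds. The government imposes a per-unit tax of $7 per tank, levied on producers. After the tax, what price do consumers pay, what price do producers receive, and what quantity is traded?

Demand slope: (337 − 334.5)/(37 − 38) = -2.5, so qd = 429.5 − 2.5p.
Supply slope: (360 − 351)/(39 − 30) = 1, so qs = p + 321.
Before the tax: set 429.5 − 2.5p = p + 321 → p* = $31, q* = 352.
With the tax collected from producers, supply shifts: qs = (p − 7) + 321.
New equilibrium: consumers pay $33, producers receive $26, q = 347. (Wedge: pb − ps = 7.)

Consumers pay $33; producers receive $26; quantity = 347.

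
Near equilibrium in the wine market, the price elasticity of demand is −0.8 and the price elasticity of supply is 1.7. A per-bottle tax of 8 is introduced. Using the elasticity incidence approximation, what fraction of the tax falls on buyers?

Buyers' share ≈ 0.68.

Incidence ratio: buyers' share ≈ εs / (εs + |εd|) = 1.7 / (1.7 + 0.8) = 0.68.
Supply is the more elastic side, so buyers bear the larger share.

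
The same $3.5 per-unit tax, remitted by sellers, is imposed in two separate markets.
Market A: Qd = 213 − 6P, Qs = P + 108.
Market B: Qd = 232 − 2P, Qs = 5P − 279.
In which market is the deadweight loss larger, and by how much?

Market B, by $3.5.

Market A: pre-tax P* = $15, Q* = 123; post-tax Q = 120; deadweight loss = $5.25.
Market B: pre-tax P* = $73, Q* = 86; post-tax Q = 81; deadweight loss = $8.75.
Difference: $5.25 vs $8.75 → market B is larger by $3.5.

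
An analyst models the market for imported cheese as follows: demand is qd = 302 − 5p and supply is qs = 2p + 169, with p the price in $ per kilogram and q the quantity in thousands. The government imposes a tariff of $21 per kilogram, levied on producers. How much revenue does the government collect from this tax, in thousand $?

Before the tax: set 302 − 5p = 2p + 169 → p* = $19, q* = 207.
With the tax collected from producers, supply shifts: qs = 2(p − 21) + 169.
New equilibrium: consumers pay $25, producers receive $4, q = 177. (Wedge: pb − ps = 21.)
Revenue = t · Q = 21 · 177 = $3717.

Tax revenue = $3717 thousand.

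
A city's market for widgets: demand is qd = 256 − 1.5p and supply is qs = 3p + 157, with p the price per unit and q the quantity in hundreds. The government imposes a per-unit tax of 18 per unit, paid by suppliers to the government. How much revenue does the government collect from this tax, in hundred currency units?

Tax revenue = 3690 hundred.

Before the tax: set 256 − 1.5p = 3p + 157 → p* = 22, q* = 223.
With the tax collected from suppliers, supply shifts: qs = 3(p − 18) + 157.
Solving gives q = 205 with consumers paying 34 and suppliers receiving 16 (the 18 wedge).
Revenue = t · Q = 18 · 205 = 3690.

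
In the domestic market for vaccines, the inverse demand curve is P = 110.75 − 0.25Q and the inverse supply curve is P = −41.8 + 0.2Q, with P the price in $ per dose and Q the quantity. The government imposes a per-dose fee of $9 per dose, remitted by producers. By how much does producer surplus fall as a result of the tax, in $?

Rewrite in direct form: Qd = 443 − 4P and Qs = 5P + 209.
Without the tax, 443 − 4P = 5P + 209 gives 9P = 234, so P* = $26 and Q* = 339.
With the tax collected from producers, supply shifts: Qs = 5(P − 9) + 209.
Solving gives Q = 319 with buyers paying $31 and producers receiving $22 (the $9 wedge).
ΔPS is the trapezoid between Q = 319 and Q = 339 of height $4: ½ · (339 + 319) · 4 = $1316.

Producer surplus falls by $1316.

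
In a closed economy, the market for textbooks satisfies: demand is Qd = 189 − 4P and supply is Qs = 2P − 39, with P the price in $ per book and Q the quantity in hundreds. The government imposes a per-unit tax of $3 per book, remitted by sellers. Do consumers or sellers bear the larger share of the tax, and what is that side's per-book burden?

Sellers bear the larger share: $2 per book.

Before the tax: set 189 − 4P = 2P − 39 → P* = $38, Q* = 37.
With the tax collected from sellers, supply shifts: Qs = 2(P − 3) − 39.
Solving gives Q = 33 with consumers paying $39 and sellers receiving $36 (the $3 wedge).
Per-book burden: consumers $1, sellers $2.
Sellers take the larger share because supply is less price-elastic here (demand slope 4 vs supply slope 2).
The less price-elastic side of the market bears the larger share of a per-unit tax.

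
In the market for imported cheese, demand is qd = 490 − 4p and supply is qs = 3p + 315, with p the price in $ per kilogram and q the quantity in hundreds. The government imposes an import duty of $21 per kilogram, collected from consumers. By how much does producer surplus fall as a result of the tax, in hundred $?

Producer surplus falls by $4464 hundred.

Before the tax: set 490 − 4p = 3p + 315 → p* = $25, q* = 390.
With the tax collected from consumers, demand (in seller-price terms) shifts: qd = 490 − 4(p + 21).
Solving gives q = 354 with consumers paying $34 and producers receiving $13 (the $21 wedge).
ΔPS is the trapezoid between Q = 354 and Q = 390 of height $12: ½ · (390 + 354) · 12 = $4464.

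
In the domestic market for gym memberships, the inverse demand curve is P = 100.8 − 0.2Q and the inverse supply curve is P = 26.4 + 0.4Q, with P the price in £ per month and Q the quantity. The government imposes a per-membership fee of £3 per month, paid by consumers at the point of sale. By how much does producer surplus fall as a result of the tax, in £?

Producer surplus falls by £243.

Inverting to Q(P) form: Qd = 504 − 5P; Qs = 2.5P − 66.
Before the tax: set 504 − 5P = 2.5P − 66 → P* = £76, Q* = 124.
With the tax collected from consumers, demand (in seller-price terms) shifts: Qd = 504 − 5(P + 3).
New equilibrium: consumers pay £77, suppliers receive £74, Q = 119. (Wedge: Pb − Ps = 3.)
ΔPS is the trapezoid between Q = 119 and Q = 124 of height £2: ½ · (124 + 119) · 2 = £243.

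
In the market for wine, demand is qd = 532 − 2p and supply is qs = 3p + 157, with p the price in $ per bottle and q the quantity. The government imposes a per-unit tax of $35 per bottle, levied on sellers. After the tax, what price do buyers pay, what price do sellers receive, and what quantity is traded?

Without the tax, 532 − 2p = 3p + 157 gives 5p = 375, so p* = $75 and q* = 382.
With the tax collected from sellers, supply shifts: qs = 3(p − 35) + 157.
New equilibrium: buyers pay $96, sellers receive $61, q = 340. (Wedge: pb − ps = 35.)
The less price-elastic side of the market bears the larger share of a per-unit tax.

Buyers pay $96; sellers receive $61; quantity = 340.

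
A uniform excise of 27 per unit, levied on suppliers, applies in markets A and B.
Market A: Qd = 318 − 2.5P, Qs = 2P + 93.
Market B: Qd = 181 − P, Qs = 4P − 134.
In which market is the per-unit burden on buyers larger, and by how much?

Market A: pre-tax P* = 50, Q* = 193; post-tax Q = 163; per-unit burden on buyers = 12.
Market B: pre-tax P* = 63, Q* = 118; post-tax Q = 96.4; per-unit burden on buyers = 21.6.
Difference: 12 vs 21.6 → market B is larger by 9.6.

Market B, by 9.6.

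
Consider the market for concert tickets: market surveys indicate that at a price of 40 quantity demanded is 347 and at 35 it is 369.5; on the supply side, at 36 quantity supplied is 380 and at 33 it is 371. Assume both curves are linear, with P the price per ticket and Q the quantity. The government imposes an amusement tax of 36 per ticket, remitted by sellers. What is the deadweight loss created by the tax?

Demand slope: (369.5 − 347)/(35 − 40) = -4.5, so Qd = 527 − 4.5P.
Supply slope: (371 − 380)/(33 − 36) = 3, so Qs = 3P + 272.
Before the tax: set 527 − 4.5P = 3P + 272 → P* = 34, Q* = 374.
With the tax collected from sellers, supply shifts: Qs = 3(P − 36) + 272.
New equilibrium: buyers pay 48.4, sellers receive 12.4, Q = 309.2. (Wedge: Pb − Ps = 36.)
Quantity falls by |ΔQ| = |374 − 309.2| = 64.8.
DWL = ½ · t · |ΔQ| = ½ · 36 · 64.8 = 1166.4.

Deadweight loss = 1166.4.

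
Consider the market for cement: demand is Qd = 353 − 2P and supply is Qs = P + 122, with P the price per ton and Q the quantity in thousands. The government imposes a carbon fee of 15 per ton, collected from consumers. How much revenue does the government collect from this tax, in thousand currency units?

Without the tax, 353 − 2P = P + 122 gives 3P = 231, so P* = 77 and Q* = 199.
With the tax collected from consumers, demand (in seller-price terms) shifts: Qd = 353 − 2(P + 15).
Solving gives Q = 189 with consumers paying 82 and sellers receiving 67 (the 15 wedge).
Revenue = t · Q = 15 · 189 = 2835.

Tax revenue = 2835 thousand.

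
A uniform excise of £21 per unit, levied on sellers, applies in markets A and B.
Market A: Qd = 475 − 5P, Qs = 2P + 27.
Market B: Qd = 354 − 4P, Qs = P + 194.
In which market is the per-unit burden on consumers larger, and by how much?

Market A: pre-tax P* = £64, Q* = 155; post-tax Q = 125; per-unit burden on consumers = £6.
Market B: pre-tax P* = £32, Q* = 226; post-tax Q = 209.2; per-unit burden on consumers = £4.2.
Difference: £6 vs £4.2 → market A is larger by £1.8.

Market A, by £1.8.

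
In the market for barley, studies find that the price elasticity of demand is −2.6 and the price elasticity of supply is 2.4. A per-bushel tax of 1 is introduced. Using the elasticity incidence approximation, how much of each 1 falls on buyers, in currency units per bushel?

Buyers bear ≈ 0.48 per bushel.

Incidence ratio: buyers' share ≈ εs / (εs + |εd|) = 2.4 / (2.4 + 2.6) = 0.48.
So buyers bear ≈ 0.48 × 1 = 0.48; sellers bear 0.52.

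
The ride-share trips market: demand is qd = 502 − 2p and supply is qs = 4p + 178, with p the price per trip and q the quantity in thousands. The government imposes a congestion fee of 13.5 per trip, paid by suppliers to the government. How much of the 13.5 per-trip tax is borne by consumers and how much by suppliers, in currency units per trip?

Consumers bear 9 per trip; suppliers bear 4.5 per trip.

Before the tax: set 502 − 2p = 4p + 178 → p* = 54, q* = 394.
With the tax collected from suppliers, supply shifts: qs = 4(p − 13.5) + 178.
New equilibrium: consumers pay 63, suppliers receive 49.5, q = 376. (Wedge: pb − ps = 13.5.)
Burden on consumers: 9; on suppliers: 4.5. (They sum to 13.5.)
The less price-elastic side of the market bears the larger share of a per-unit tax.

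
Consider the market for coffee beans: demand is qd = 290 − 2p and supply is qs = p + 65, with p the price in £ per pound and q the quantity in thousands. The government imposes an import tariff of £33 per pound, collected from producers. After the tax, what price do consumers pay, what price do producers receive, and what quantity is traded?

Consumers pay £86; producers receive £53; quantity = 118.

Without the tax, 290 − 2p = p + 65 gives 3p = 225, so p* = £75 and q* = 140.
With the tax collected from producers, supply shifts: qs = (p − 33) + 65.
Solving gives q = 118 with consumers paying £86 and producers receiving £53 (the £33 wedge).
The less price-elastic side of the market bears the larger share of a per-unit tax.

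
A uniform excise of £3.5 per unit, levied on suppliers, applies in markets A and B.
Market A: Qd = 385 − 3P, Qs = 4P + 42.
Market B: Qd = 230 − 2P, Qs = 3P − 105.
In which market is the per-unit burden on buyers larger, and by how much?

Market B, by £0.1.

Market A: pre-tax P* = £49, Q* = 238; post-tax Q = 232; per-unit burden on buyers = £2.
Market B: pre-tax P* = £67, Q* = 96; post-tax Q = 91.8; per-unit burden on buyers = £2.1.
Difference: £2 vs £2.1 → market B is larger by £0.1.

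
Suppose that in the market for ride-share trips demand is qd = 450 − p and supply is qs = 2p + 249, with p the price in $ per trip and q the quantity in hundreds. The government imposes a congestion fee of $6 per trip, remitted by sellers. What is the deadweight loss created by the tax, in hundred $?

Deadweight loss = $12 hundred.

Before the tax: set 450 − p = 2p + 249 → p* = $67, q* = 383.
With the tax collected from sellers, supply shifts: qs = 2(p − 6) + 249.
New equilibrium: buyers pay $71, sellers receive $65, q = 379. (Wedge: pb − ps = 6.)
Quantity falls by |ΔQ| = |383 − 379| = 4.
DWL = ½ · t · |ΔQ| = ½ · 6 · 4 = $12.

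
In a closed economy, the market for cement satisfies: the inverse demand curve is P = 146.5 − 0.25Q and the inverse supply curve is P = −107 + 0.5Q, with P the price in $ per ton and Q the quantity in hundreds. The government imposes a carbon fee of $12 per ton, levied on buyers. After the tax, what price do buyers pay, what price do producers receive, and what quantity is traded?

Inverting to Q(P) form: Qd = 586 − 4P; Qs = 2P + 214.
Without the tax, 586 − 4P = 2P + 214 gives 6P = 372, so P* = $62 and Q* = 338.
With the tax collected from buyers, demand (in seller-price terms) shifts: Qd = 586 − 4(P + 12).
Solving gives Q = 322 with buyers paying $66 and producers receiving $54 (the $12 wedge).

Buyers pay $66; producers receive $54; quantity = 322.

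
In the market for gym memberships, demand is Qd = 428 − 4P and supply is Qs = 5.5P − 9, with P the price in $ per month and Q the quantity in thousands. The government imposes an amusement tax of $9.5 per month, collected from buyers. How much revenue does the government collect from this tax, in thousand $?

Tax revenue = $2109 thousand.

Before the tax: set 428 − 4P = 5.5P − 9 → P* = $46, Q* = 244.
With the tax collected from buyers, demand (in seller-price terms) shifts: Qd = 428 − 4(P + 9.5).
Solving gives Q = 222 with buyers paying $51.5 and sellers receiving $42 (the $9.5 wedge).
Revenue = t · Q = 9.5 · 222 = $2109.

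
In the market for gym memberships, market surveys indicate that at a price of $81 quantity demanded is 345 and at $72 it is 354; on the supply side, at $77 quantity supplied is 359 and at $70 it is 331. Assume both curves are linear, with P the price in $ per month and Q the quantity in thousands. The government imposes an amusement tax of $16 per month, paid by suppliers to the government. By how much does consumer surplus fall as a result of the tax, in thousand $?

Demand slope: (354 − 345)/(72 − 81) = -1, so Qd = 426 − P.
Supply slope: (331 − 359)/(70 − 77) = 4, so Qs = 4P + 51.
Without the tax, 426 − P = 4P + 51 gives 5P = 375, so P* = $75 and Q* = 351.
With the tax collected from suppliers, supply shifts: Qs = 4(P − 16) + 51.
Solving gives Q = 338.2 with consumers paying $87.8 and suppliers receiving $71.8 (the $16 wedge).
ΔCS is the trapezoid between Q = 338.2 and Q = 351 of height $12.8: ½ · (351 + 338.2) · 12.8 = $4410.88.

Consumer surplus falls by $4410.88 thousand.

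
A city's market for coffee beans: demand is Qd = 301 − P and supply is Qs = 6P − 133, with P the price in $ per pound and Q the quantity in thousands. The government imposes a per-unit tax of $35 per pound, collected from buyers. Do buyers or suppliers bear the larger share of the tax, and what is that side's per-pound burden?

Buyers bear the larger share: $30 per pound.

Before the tax: set 301 − P = 6P − 133 → P* = $62, Q* = 239.
With the tax collected from buyers, demand (in seller-price terms) shifts: Qd = 301 − (P + 35).
Solving gives Q = 209 with buyers paying $92 and suppliers receiving $57 (the $35 wedge).
Per-pound burden: buyers $30, suppliers $5.
Buyers take the larger share because demand is less price-elastic here (demand slope 1 vs supply slope 6).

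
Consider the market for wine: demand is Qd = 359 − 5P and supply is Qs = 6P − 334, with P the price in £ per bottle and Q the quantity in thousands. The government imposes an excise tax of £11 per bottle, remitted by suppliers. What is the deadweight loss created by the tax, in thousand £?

Before the tax: set 359 − 5P = 6P − 334 → P* = £63, Q* = 44.
With the tax collected from suppliers, supply shifts: Qs = 6(P − 11) − 334.
New equilibrium: consumers pay £69, suppliers receive £58, Q = 14. (Wedge: Pb − Ps = 11.)
Quantity falls by |ΔQ| = |44 − 14| = 30.
DWL = ½ · t · |ΔQ| = ½ · 11 · 30 = £165.

Deadweight loss = £165 thousand.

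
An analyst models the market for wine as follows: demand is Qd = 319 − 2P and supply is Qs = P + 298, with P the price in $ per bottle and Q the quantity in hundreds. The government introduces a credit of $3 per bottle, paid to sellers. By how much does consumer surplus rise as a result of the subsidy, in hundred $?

Consumer surplus rises by $306 hundred.

Without the subsidy, 319 − 2P = P + 298 gives 3P = 21, so P* = $7 and Q* = 305.
With a per-unit subsidy paid to sellers, each receives P + 3 per unit sold, so supply becomes Qs = (P + 3) + 298.
New equilibrium: consumers pay $6, sellers receive $9, Q = 307. (Wedge: Pb − Ps = −3.)
ΔCS is the trapezoid between Q = 307 and Q = 305 of height $1: ½ · (305 + 307) · 1 = $306.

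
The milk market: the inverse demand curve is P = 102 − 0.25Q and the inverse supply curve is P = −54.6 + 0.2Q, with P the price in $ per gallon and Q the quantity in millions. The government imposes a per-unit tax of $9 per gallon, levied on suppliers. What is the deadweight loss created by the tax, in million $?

Inverting to Q(P) form: Qd = 408 − 4P; Qs = 5P + 273.
Without the tax, 408 − 4P = 5P + 273 gives 9P = 135, so P* = $15 and Q* = 348.
With the tax collected from suppliers, supply shifts: Qs = 5(P − 9) + 273.
Solving gives Q = 328 with buyers paying $20 and suppliers receiving $11 (the $9 wedge).
Quantity falls by |ΔQ| = |348 − 328| = 20.
DWL = ½ · t · |ΔQ| = ½ · 9 · 20 = $90.

Deadweight loss = $90 million.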